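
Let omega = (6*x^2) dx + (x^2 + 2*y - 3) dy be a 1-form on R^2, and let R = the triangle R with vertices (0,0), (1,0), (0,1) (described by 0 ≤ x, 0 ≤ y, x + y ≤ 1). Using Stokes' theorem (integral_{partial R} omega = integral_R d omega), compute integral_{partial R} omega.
integral_(partial R) omega = 1/3

Stokes: integral_partial_R omega = integral_R d omega with d omega = (∂Q/∂x - ∂P/∂y) dx ∧ dy.
  ∂Q/∂x = 2*x
  ∂P/∂y = 0
  integrand = ∂Q/∂x - ∂P/∂y = 2*x.
Integrating over R: integral_0^1 integral_0^{1-x} (2*x) dy dx = 1/3.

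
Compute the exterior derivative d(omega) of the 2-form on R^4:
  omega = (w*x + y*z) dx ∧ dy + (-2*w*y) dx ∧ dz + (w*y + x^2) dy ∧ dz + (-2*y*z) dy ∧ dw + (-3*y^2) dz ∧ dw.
d(omega) = (2*w + 2*x + y) dx ∧ dy ∧ dz + (x) dx ∧ dy ∧ dw + (-2*y) dx ∧ dz ∧ dw + (-3*y) dy ∧ dz ∧ dw

For a 2-form omega = sum_{i<j} g_{ij} dx_i ∧ dx_j, the exterior derivative is
  d(omega) = sum_{i<j} d(g_{ij}) ∧ dx_i ∧ dx_j = sum_{i<j, k} (∂g_{ij}/∂x_k) dx_k ∧ dx_i ∧ dx_j.
Expand each term, using dx_k ∧ dx_i ∧ dx_j = sgn(permutation) dx_{(a)} ∧ dx_{(b)} ∧ dx_{(c)} with (a < b < c) sorted:
  d(w*x + y*z) includes (∂/∂z)(w*x + y*z) dz = (y) dz, which multiplied by dx ∧ dy gives (y) dx ∧ dy ∧ dz
  d(w*x + y*z) includes (∂/∂w)(w*x + y*z) dw = (x) dw, which multiplied by dx ∧ dy gives (x) dx ∧ dy ∧ dw
  d(-2*w*y) includes (∂/∂y)(-2*w*y) dy = (-2*w) dy, which multiplied by dx ∧ dz gives (2*w) dx ∧ dy ∧ dz
  d(-2*w*y) includes (∂/∂w)(-2*w*y) dw = (-2*y) dw, which multiplied by dx ∧ dz gives (-2*y) dx ∧ dz ∧ dw
  d(w*y + x^2) includes (∂/∂x)(w*y + x^2) dx = (2*x) dx, which multiplied by dy ∧ dz gives (2*x) dx ∧ dy ∧ dz
  d(w*y + x^2) includes (∂/∂w)(w*y + x^2) dw = (y) dw, which multiplied by dy ∧ dz gives (y) dy ∧ dz ∧ dw
  d(-2*y*z) includes (∂/∂z)(-2*y*z) dz = (-2*y) dz, which multiplied by dy ∧ dw gives (2*y) dy ∧ dz ∧ dw
  d(-3*y^2) includes (∂/∂y)(-3*y^2) dy = (-6*y) dy, which multiplied by dz ∧ dw gives (-6*y) dy ∧ dz ∧ dw
Collecting like 3-forms: d(omega) = (2*w + 2*x + y) dx ∧ dy ∧ dz + (x) dx ∧ dy ∧ dw + (-2*y) dx ∧ dz ∧ dw + (-3*y) dy ∧ dz ∧ dw.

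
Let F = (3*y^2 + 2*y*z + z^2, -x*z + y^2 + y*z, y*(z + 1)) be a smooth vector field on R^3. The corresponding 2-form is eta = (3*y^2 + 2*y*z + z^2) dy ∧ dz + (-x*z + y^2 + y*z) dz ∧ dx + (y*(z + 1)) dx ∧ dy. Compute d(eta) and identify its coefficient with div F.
d(eta) = (3*y + z) dx ∧ dy ∧ dz; div F = 3*y + z

For a 2-form in R^3 of the form above, applying d gives a 3-form with coefficient ∂P/∂x + ∂Q/∂y + ∂R/∂z:
  ∂P/∂x = 0
  ∂Q/∂y = 2*y + z
  ∂R/∂z = y
Sum = 3*y + z, which is exactly div F.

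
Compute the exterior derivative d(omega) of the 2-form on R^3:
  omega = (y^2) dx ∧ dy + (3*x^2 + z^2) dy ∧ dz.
d(omega) = (6*x) dx ∧ dy ∧ dz

For a 2-form omega = sum_{i<j} g_{ij} dx_i ∧ dx_j, the exterior derivative is
  d(omega) = sum_{i<j} d(g_{ij}) ∧ dx_i ∧ dx_j = sum_{i<j, k} (∂g_{ij}/∂x_k) dx_k ∧ dx_i ∧ dx_j.
Expand each term, using dx_k ∧ dx_i ∧ dx_j = sgn(permutation) dx_{(a)} ∧ dx_{(b)} ∧ dx_{(c)} with (a < b < c) sorted:
  d(3*x^2 + z^2) includes (∂/∂x)(3*x^2 + z^2) dx = (6*x) dx, which multiplied by dy ∧ dz gives (6*x) dx ∧ dy ∧ dz
Collecting like 3-forms: d(omega) = (6*x) dx ∧ dy ∧ dz.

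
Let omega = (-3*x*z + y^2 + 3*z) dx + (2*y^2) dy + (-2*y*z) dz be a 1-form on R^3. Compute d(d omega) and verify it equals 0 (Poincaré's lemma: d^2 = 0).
d(d omega) = 0

Step 1: d omega = sum_{i<j} (∂f_j/∂x_i - ∂f_i/∂x_j) dx_i ∧ dx_j:
  coeff of dx ∧ dy: -2*y
  coeff of dx ∧ dz: 3*x - 3
  coeff of dy ∧ dz: -2*z
Step 2: Apply d again to each 2-form coefficient. The only possible 3-form in R^3 is dx ∧ dy ∧ dz, with coefficient
  ∂(coeff of dy∧dz)/∂x - ∂(coeff of dx∧dz)/∂y + ∂(coeff of dx∧dy)/∂z
  = ∂/∂x (-2*z) - ∂/∂y (3*x - 3) + ∂/∂z (-2*y).
Each of these terms simplifies to sums of mixed partials that cancel in pairs. The result is 0 (by equality of mixed partials for smooth functions — Schwarz / Clairaut).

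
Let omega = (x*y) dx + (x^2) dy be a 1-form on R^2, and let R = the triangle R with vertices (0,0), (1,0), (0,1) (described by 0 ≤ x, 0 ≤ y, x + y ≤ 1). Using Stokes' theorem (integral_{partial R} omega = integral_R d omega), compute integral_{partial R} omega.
integral_(partial R) omega = 1/6

Stokes: integral_partial_R omega = integral_R d omega with d omega = (∂Q/∂x - ∂P/∂y) dx ∧ dy.
  ∂Q/∂x = 2*x
  ∂P/∂y = x
  integrand = ∂Q/∂x - ∂P/∂y = x.
Integrating over R: integral_0^1 integral_0^{1-x} (x) dy dx = 1/6.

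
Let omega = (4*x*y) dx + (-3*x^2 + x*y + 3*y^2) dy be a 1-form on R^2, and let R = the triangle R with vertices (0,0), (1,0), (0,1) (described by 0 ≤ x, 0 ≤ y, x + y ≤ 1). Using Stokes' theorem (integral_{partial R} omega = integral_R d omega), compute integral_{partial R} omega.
integral_(partial R) omega = -3/2

Stokes: integral_partial_R omega = integral_R d omega with d omega = (∂Q/∂x - ∂P/∂y) dx ∧ dy.
  ∂Q/∂x = -6*x + y
  ∂P/∂y = 4*x
  integrand = ∂Q/∂x - ∂P/∂y = -10*x + y.
Integrating over R: integral_0^1 integral_0^{1-x} (-10*x + y) dy dx = -3/2.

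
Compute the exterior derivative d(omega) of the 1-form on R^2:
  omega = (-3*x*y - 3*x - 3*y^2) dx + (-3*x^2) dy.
d(omega) = (-3*x + 6*y) dx ∧ dy

For a 1-form omega = sum_i f_i dx_i, the exterior derivative is
  d(omega) = sum_{i < j} (∂f_j/∂x_i - ∂f_i/∂x_j) dx_i ∧ dx_j.
  coefficient of dx ∧ dy: ∂f_2/∂x - ∂f_1/∂y = ∂(-3*x^2)/∂x - ∂(-3*x*y - 3*x - 3*y^2)/∂y = -3*x + 6*y
Assembling: d(omega) = (-3*x + 6*y) dx ∧ dy.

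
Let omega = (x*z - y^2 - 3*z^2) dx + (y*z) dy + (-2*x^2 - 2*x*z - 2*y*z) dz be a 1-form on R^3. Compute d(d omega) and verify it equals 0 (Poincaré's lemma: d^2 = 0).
d(d omega) = 0

Step 1: d omega = sum_{i<j} (∂f_j/∂x_i - ∂f_i/∂x_j) dx_i ∧ dx_j:
  coeff of dx ∧ dy: 2*y
  coeff of dx ∧ dz: -5*x + 4*z
  coeff of dy ∧ dz: -y - 2*z
Step 2: Apply d again to each 2-form coefficient. The only possible 3-form in R^3 is dx ∧ dy ∧ dz, with coefficient
  ∂(coeff of dy∧dz)/∂x - ∂(coeff of dx∧dz)/∂y + ∂(coeff of dx∧dy)/∂z
  = ∂/∂x (-y - 2*z) - ∂/∂y (-5*x + 4*z) + ∂/∂z (2*y).
Each of these terms simplifies to sums of mixed partials that cancel in pairs. The result is 0 (by equality of mixed partials for smooth functions — Schwarz / Clairaut).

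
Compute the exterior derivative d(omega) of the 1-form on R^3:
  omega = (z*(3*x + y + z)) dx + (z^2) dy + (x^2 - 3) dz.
d(omega) = (-z) dx ∧ dy + (-x - y - 2*z) dx ∧ dz + (-2*z) dy ∧ dz

For a 1-form omega = sum_i f_i dx_i, the exterior derivative is
  d(omega) = sum_{i < j} (∂f_j/∂x_i - ∂f_i/∂x_j) dx_i ∧ dx_j.
  coefficient of dx ∧ dy: ∂f_2/∂x - ∂f_1/∂y = ∂(z^2)/∂x - ∂(z*(3*x + y + z))/∂y = -z
  coefficient of dx ∧ dz: ∂f_3/∂x - ∂f_1/∂z = ∂(x^2 - 3)/∂x - ∂(z*(3*x + y + z))/∂z = -x - y - 2*z
  coefficient of dy ∧ dz: ∂f_3/∂y - ∂f_2/∂z = ∂(x^2 - 3)/∂y - ∂(z^2)/∂z = -2*z
Assembling: d(omega) = (-z) dx ∧ dy + (-x - y - 2*z) dx ∧ dz + (-2*z) dy ∧ dz.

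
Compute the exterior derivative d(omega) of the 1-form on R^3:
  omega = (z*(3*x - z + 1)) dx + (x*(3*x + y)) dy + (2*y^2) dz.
d(omega) = (6*x + y) dx ∧ dy + (-3*x + 2*z - 1) dx ∧ dz + (4*y) dy ∧ dz

For a 1-form omega = sum_i f_i dx_i, the exterior derivative is
  d(omega) = sum_{i < j} (∂f_j/∂x_i - ∂f_i/∂x_j) dx_i ∧ dx_j.
  coefficient of dx ∧ dy: ∂f_2/∂x - ∂f_1/∂y = ∂(x*(3*x + y))/∂x - ∂(z*(3*x - z + 1))/∂y = 6*x + y
  coefficient of dx ∧ dz: ∂f_3/∂x - ∂f_1/∂z = ∂(2*y^2)/∂x - ∂(z*(3*x - z + 1))/∂z = -3*x + 2*z - 1
  coefficient of dy ∧ dz: ∂f_3/∂y - ∂f_2/∂z = ∂(2*y^2)/∂y - ∂(x*(3*x + y))/∂z = 4*y
Assembling: d(omega) = (6*x + y) dx ∧ dy + (-3*x + 2*z - 1) dx ∧ dz + (4*y) dy ∧ dz.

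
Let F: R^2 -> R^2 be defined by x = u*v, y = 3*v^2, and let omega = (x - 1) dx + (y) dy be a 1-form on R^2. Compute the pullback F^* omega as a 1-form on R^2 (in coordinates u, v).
F^* omega = (v*(u*v - 1)) du + (u^2*v - u + 18*v^3) dv

Using F^*(f dg) = (f ∘ F) d(g ∘ F), substitute each coordinate x_i by F_i(u, v) in f_i, and replace dx_i by d F_i = (∂F_i/∂u) du + (∂F_i/∂v) dv.
  For the x component: f_1(F) = u*v - 1; d F_1 = (v) du + (u) dv
  For the y component: f_2(F) = 3*v^2; d F_2 = (0) du + (6*v) dv
Combining and collecting du, dv coefficients:
  coeff of du: v*(u*v - 1)
  coeff of dv: u^2*v - u + 18*v^3
F^* omega = (v*(u*v - 1)) du + (u^2*v - u + 18*v^3) dv.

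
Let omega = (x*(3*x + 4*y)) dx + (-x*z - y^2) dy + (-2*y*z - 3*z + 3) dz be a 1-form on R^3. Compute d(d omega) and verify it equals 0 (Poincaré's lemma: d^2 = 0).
d(d omega) = 0

Step 1: d omega = sum_{i<j} (∂f_j/∂x_i - ∂f_i/∂x_j) dx_i ∧ dx_j:
  coeff of dx ∧ dy: -4*x - z
  coeff of dx ∧ dz: 0
  coeff of dy ∧ dz: x - 2*z
Step 2: Apply d again to each 2-form coefficient. The only possible 3-form in R^3 is dx ∧ dy ∧ dz, with coefficient
  ∂(coeff of dy∧dz)/∂x - ∂(coeff of dx∧dz)/∂y + ∂(coeff of dx∧dy)/∂z
  = ∂/∂x (x - 2*z) - ∂/∂y (0) + ∂/∂z (-4*x - z).
Each of these terms simplifies to sums of mixed partials that cancel in pairs. The result is 0 (by equality of mixed partials for smooth functions — Schwarz / Clairaut).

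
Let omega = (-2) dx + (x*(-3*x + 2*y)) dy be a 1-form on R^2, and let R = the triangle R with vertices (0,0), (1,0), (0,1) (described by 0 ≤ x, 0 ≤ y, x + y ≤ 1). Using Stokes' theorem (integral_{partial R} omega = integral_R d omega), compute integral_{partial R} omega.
integral_(partial R) omega = -2/3

Stokes: integral_partial_R omega = integral_R d omega with d omega = (∂Q/∂x - ∂P/∂y) dx ∧ dy.
  ∂Q/∂x = -6*x + 2*y
  ∂P/∂y = 0
  integrand = ∂Q/∂x - ∂P/∂y = -6*x + 2*y.
Integrating over R: integral_0^1 integral_0^{1-x} (-6*x + 2*y) dy dx = -2/3.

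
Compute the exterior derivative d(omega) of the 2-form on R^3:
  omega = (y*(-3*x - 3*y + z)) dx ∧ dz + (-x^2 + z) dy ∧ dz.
d(omega) = (x + 6*y - z) dx ∧ dy ∧ dz

For a 2-form omega = sum_{i<j} g_{ij} dx_i ∧ dx_j, the exterior derivative is
  d(omega) = sum_{i<j} d(g_{ij}) ∧ dx_i ∧ dx_j = sum_{i<j, k} (∂g_{ij}/∂x_k) dx_k ∧ dx_i ∧ dx_j.
Expand each term, using dx_k ∧ dx_i ∧ dx_j = sgn(permutation) dx_{(a)} ∧ dx_{(b)} ∧ dx_{(c)} with (a < b < c) sorted:
  d(y*(-3*x - 3*y + z)) includes (∂/∂y)(y*(-3*x - 3*y + z)) dy = (-3*x - 6*y + z) dy, which multiplied by dx ∧ dz gives (3*x + 6*y - z) dx ∧ dy ∧ dz
  d(-x^2 + z) includes (∂/∂x)(-x^2 + z) dx = (-2*x) dx, which multiplied by dy ∧ dz gives (-2*x) dx ∧ dy ∧ dz
Collecting like 3-forms: d(omega) = (x + 6*y - z) dx ∧ dy ∧ dz.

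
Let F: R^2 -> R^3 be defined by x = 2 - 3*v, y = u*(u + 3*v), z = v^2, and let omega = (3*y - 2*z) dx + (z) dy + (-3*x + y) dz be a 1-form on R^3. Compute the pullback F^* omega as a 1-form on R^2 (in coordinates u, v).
F^* omega = (v^2*(2*u + 3*v)) du + (2*u^2*v - 9*u^2 + 9*u*v^2 - 27*u*v + 24*v^2 - 12*v) dv

Using F^*(f dg) = (f ∘ F) d(g ∘ F), substitute each coordinate x_i by F_i(u, v) in f_i, and replace dx_i by d F_i = (∂F_i/∂u) du + (∂F_i/∂v) dv.
  For the x component: f_1(F) = 3*u^2 + 9*u*v - 2*v^2; d F_1 = (0) du + (-3) dv
  For the y component: f_2(F) = v^2; d F_2 = (2*u + 3*v) du + (3*u) dv
  For the z component: f_3(F) = u^2 + 3*u*v + 9*v - 6; d F_3 = (0) du + (2*v) dv
Combining and collecting du, dv coefficients:
  coeff of du: v^2*(2*u + 3*v)
  coeff of dv: 2*u^2*v - 9*u^2 + 9*u*v^2 - 27*u*v + 24*v^2 - 12*v
F^* omega = (v^2*(2*u + 3*v)) du + (2*u^2*v - 9*u^2 + 9*u*v^2 - 27*u*v + 24*v^2 - 12*v) dv.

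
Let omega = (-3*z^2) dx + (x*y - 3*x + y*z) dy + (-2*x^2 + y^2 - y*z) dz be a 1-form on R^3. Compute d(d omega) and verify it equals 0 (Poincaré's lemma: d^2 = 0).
d(d omega) = 0

Step 1: d omega = sum_{i<j} (∂f_j/∂x_i - ∂f_i/∂x_j) dx_i ∧ dx_j:
  coeff of dx ∧ dy: y - 3
  coeff of dx ∧ dz: -4*x + 6*z
  coeff of dy ∧ dz: y - z
Step 2: Apply d again to each 2-form coefficient. The only possible 3-form in R^3 is dx ∧ dy ∧ dz, with coefficient
  ∂(coeff of dy∧dz)/∂x - ∂(coeff of dx∧dz)/∂y + ∂(coeff of dx∧dy)/∂z
  = ∂/∂x (y - z) - ∂/∂y (-4*x + 6*z) + ∂/∂z (y - 3).
Each of these terms simplifies to sums of mixed partials that cancel in pairs. The result is 0 (by equality of mixed partials for smooth functions — Schwarz / Clairaut).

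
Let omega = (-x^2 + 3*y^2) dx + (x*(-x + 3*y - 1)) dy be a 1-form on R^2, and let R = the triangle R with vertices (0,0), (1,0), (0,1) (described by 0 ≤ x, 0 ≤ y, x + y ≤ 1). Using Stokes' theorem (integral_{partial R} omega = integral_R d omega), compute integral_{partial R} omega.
integral_(partial R) omega = -4/3

Stokes: integral_partial_R omega = integral_R d omega with d omega = (∂Q/∂x - ∂P/∂y) dx ∧ dy.
  ∂Q/∂x = -2*x + 3*y - 1
  ∂P/∂y = 6*y
  integrand = ∂Q/∂x - ∂P/∂y = -2*x - 3*y - 1.
Integrating over R: integral_0^1 integral_0^{1-x} (-2*x - 3*y - 1) dy dx = -4/3.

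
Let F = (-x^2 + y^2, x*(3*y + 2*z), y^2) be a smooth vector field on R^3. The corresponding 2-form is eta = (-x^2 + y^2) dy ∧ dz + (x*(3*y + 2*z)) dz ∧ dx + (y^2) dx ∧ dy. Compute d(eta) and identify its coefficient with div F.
d(eta) = (x) dx ∧ dy ∧ dz; div F = x

For a 2-form in R^3 of the form above, applying d gives a 3-form with coefficient ∂P/∂x + ∂Q/∂y + ∂R/∂z:
  ∂P/∂x = -2*x
  ∂Q/∂y = 3*x
  ∂R/∂z = 0
Sum = x, which is exactly div F.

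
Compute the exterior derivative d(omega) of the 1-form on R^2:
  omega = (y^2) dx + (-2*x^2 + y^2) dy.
d(omega) = (-4*x - 2*y) dx ∧ dy

For a 1-form omega = sum_i f_i dx_i, the exterior derivative is
  d(omega) = sum_{i < j} (∂f_j/∂x_i - ∂f_i/∂x_j) dx_i ∧ dx_j.
  coefficient of dx ∧ dy: ∂f_2/∂x - ∂f_1/∂y = ∂(-2*x^2 + y^2)/∂x - ∂(y^2)/∂y = -4*x - 2*y
Assembling: d(omega) = (-4*x - 2*y) dx ∧ dy.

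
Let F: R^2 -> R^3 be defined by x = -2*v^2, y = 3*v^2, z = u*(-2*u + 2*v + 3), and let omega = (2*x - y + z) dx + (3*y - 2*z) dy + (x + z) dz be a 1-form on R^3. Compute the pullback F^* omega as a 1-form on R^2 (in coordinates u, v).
F^* omega = (8*u^3 - 12*u^2*v - 18*u^2 + 12*u*v^2 + 12*u*v + 9*u - 4*v^3 - 6*v^2) du + (-4*u^3 + 36*u^2*v + 6*u^2 - 36*u*v^2 - 48*u*v + 82*v^3) dv

Using F^*(f dg) = (f ∘ F) d(g ∘ F), substitute each coordinate x_i by F_i(u, v) in f_i, and replace dx_i by d F_i = (∂F_i/∂u) du + (∂F_i/∂v) dv.
  For the x component: f_1(F) = -2*u^2 + 2*u*v + 3*u - 7*v^2; d F_1 = (0) du + (-4*v) dv
  For the y component: f_2(F) = 4*u^2 - 4*u*v - 6*u + 9*v^2; d F_2 = (0) du + (6*v) dv
  For the z component: f_3(F) = -2*u^2 + 2*u*v + 3*u - 2*v^2; d F_3 = (-4*u + 2*v + 3) du + (2*u) dv
Combining and collecting du, dv coefficients:
  coeff of du: 8*u^3 - 12*u^2*v - 18*u^2 + 12*u*v^2 + 12*u*v + 9*u - 4*v^3 - 6*v^2
  coeff of dv: -4*u^3 + 36*u^2*v + 6*u^2 - 36*u*v^2 - 48*u*v + 82*v^3
F^* omega = (8*u^3 - 12*u^2*v - 18*u^2 + 12*u*v^2 + 12*u*v + 9*u - 4*v^3 - 6*v^2) du + (-4*u^3 + 36*u^2*v + 6*u^2 - 36*u*v^2 - 48*u*v + 82*v^3) dv.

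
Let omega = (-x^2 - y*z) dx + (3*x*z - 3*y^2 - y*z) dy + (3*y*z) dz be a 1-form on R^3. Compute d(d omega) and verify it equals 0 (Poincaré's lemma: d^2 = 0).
d(d omega) = 0

Step 1: d omega = sum_{i<j} (∂f_j/∂x_i - ∂f_i/∂x_j) dx_i ∧ dx_j:
  coeff of dx ∧ dy: 4*z
  coeff of dx ∧ dz: y
  coeff of dy ∧ dz: -3*x + y + 3*z
Step 2: Apply d again to each 2-form coefficient. The only possible 3-form in R^3 is dx ∧ dy ∧ dz, with coefficient
  ∂(coeff of dy∧dz)/∂x - ∂(coeff of dx∧dz)/∂y + ∂(coeff of dx∧dy)/∂z
  = ∂/∂x (-3*x + y + 3*z) - ∂/∂y (y) + ∂/∂z (4*z).
Each of these terms simplifies to sums of mixed partials that cancel in pairs. The result is 0 (by equality of mixed partials for smooth functions — Schwarz / Clairaut).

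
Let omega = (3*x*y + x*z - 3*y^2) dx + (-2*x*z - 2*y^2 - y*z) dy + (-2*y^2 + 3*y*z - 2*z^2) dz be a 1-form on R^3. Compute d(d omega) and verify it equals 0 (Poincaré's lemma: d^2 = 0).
d(d omega) = 0

Step 1: d omega = sum_{i<j} (∂f_j/∂x_i - ∂f_i/∂x_j) dx_i ∧ dx_j:
  coeff of dx ∧ dy: -3*x + 6*y - 2*z
  coeff of dx ∧ dz: -x
  coeff of dy ∧ dz: 2*x - 3*y + 3*z
Step 2: Apply d again to each 2-form coefficient. The only possible 3-form in R^3 is dx ∧ dy ∧ dz, with coefficient
  ∂(coeff of dy∧dz)/∂x - ∂(coeff of dx∧dz)/∂y + ∂(coeff of dx∧dy)/∂z
  = ∂/∂x (2*x - 3*y + 3*z) - ∂/∂y (-x) + ∂/∂z (-3*x + 6*y - 2*z).
Each of these terms simplifies to sums of mixed partials that cancel in pairs. The result is 0 (by equality of mixed partials for smooth functions — Schwarz / Clairaut).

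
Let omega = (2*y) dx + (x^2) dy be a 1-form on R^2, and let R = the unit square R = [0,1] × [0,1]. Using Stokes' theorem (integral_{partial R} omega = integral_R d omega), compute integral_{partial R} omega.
integral_(partial R) omega = -1

Stokes: integral_partial_R omega = integral_R d omega with d omega = (∂Q/∂x - ∂P/∂y) dx ∧ dy.
  ∂Q/∂x = 2*x
  ∂P/∂y = 2
  integrand = ∂Q/∂x - ∂P/∂y = 2*x - 2.
Integrating over R: integral_0^1 integral_0^1 (2*x - 2) dx dy = -1.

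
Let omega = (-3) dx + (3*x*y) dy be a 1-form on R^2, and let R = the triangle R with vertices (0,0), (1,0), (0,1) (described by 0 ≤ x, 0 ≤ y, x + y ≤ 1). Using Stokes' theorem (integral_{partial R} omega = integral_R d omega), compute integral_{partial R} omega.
integral_(partial R) omega = 1/2

Stokes: integral_partial_R omega = integral_R d omega with d omega = (∂Q/∂x - ∂P/∂y) dx ∧ dy.
  ∂Q/∂x = 3*y
  ∂P/∂y = 0
  integrand = ∂Q/∂x - ∂P/∂y = 3*y.
Integrating over R: integral_0^1 integral_0^{1-x} (3*y) dy dx = 1/2.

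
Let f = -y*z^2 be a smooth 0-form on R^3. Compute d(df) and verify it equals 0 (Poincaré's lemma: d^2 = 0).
d(df) = 0

Step 1: df = sum_i (∂f/∂x_i) dx_i = (0) dx + (-z^2) dy + (-2*y*z) dz.
Step 2: Apply d again. Using the 1-form formula, the coefficient of dx ∧ dy in d(df) is ∂^2 f/∂x ∂y - ∂^2 f/∂y ∂x = (0) - (0) = 0 (equality of mixed partials for smooth f).
Similarly for dx ∧ dz and dy ∧ dz — all coefficients vanish. So d(df) = 0.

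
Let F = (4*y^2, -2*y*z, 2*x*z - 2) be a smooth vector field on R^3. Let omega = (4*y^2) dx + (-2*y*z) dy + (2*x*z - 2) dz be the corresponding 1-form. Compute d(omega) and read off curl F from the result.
d(omega) = (2*y) dy ∧ dz + (-2*z) dz ∧ dx + (-8*y) dx ∧ dy; curl F = (2*y, -2*z, -8*y)

d omega = sum_{i<j} (∂f_j/∂x_i - ∂f_i/∂x_j) dx_i ∧ dx_j. Under the identification (dy ∧ dz, dz ∧ dx, dx ∧ dy) ↔ (e_x, e_y, e_z), the coefficients are exactly the components of curl F. Compute:
  ∂R/∂y - ∂Q/∂z = (0) - (-2*y) = 2*y
  ∂P/∂z - ∂R/∂x = (0) - (2*z) = -2*z
  ∂Q/∂x - ∂P/∂y = (0) - (8*y) = -8*y.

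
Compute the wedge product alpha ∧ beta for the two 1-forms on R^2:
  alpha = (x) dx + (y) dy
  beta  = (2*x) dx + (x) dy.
alpha ∧ beta = (x*(x - 2*y)) dx ∧ dy

Distribute the wedge, using dx_i ∧ dx_j = -dx_j ∧ dx_i and dx_i ∧ dx_i = 0. For each pair (i, j) with i < j, the coefficient of dx_i ∧ dx_j in alpha ∧ beta is (alpha_i * beta_j - alpha_j * beta_i). Collecting: alpha ∧ beta = (x*(x - 2*y)) dx ∧ dy.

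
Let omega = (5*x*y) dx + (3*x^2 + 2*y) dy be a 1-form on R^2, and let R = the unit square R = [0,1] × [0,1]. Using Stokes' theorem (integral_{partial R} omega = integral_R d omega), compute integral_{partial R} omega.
integral_(partial R) omega = 1/2

Stokes: integral_partial_R omega = integral_R d omega with d omega = (∂Q/∂x - ∂P/∂y) dx ∧ dy.
  ∂Q/∂x = 6*x
  ∂P/∂y = 5*x
  integrand = ∂Q/∂x - ∂P/∂y = x.
Integrating over R: integral_0^1 integral_0^1 (x) dx dy = 1/2.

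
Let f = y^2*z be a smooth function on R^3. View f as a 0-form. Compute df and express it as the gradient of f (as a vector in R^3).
df = (0) dx + (2*y*z) dy + (y^2) dz; grad f = (0, 2*y*z, y^2)

For a 0-form f, d f = (∂f/∂x) dx + (∂f/∂y) dy + (∂f/∂z) dz. The components of the vector representation are exactly the entries of grad f in Cartesian coordinates:
  ∂f/∂x = 0
  ∂f/∂y = 2*y*z
  ∂f/∂z = y^2.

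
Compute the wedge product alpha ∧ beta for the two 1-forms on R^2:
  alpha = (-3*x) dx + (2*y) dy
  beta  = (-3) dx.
alpha ∧ beta = (6*y) dx ∧ dy

Distribute the wedge, using dx_i ∧ dx_j = -dx_j ∧ dx_i and dx_i ∧ dx_i = 0. For each pair (i, j) with i < j, the coefficient of dx_i ∧ dx_j in alpha ∧ beta is (alpha_i * beta_j - alpha_j * beta_i). Collecting: alpha ∧ beta = (6*y) dx ∧ dy.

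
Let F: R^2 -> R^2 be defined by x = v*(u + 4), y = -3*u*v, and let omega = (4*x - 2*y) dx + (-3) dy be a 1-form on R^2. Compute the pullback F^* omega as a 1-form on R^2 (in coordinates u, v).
F^* omega = (v*(10*u*v + 16*v + 9)) du + (10*u^2*v + 56*u*v + 9*u + 64*v) dv

Using F^*(f dg) = (f ∘ F) d(g ∘ F), substitute each coordinate x_i by F_i(u, v) in f_i, and replace dx_i by d F_i = (∂F_i/∂u) du + (∂F_i/∂v) dv.
  For the x component: f_1(F) = 2*v*(5*u + 8); d F_1 = (v) du + (u + 4) dv
  For the y component: f_2(F) = -3; d F_2 = (-3*v) du + (-3*u) dv
Combining and collecting du, dv coefficients:
  coeff of du: v*(10*u*v + 16*v + 9)
  coeff of dv: 10*u^2*v + 56*u*v + 9*u + 64*v
F^* omega = (v*(10*u*v + 16*v + 9)) du + (10*u^2*v + 56*u*v + 9*u + 64*v) dv.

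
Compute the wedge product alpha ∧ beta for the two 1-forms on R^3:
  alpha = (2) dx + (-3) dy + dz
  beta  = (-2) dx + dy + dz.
alpha ∧ beta = (-4) dx ∧ dy + (4) dx ∧ dz + (-4) dy ∧ dz

Distribute the wedge, using dx_i ∧ dx_j = -dx_j ∧ dx_i and dx_i ∧ dx_i = 0. For each pair (i, j) with i < j, the coefficient of dx_i ∧ dx_j in alpha ∧ beta is (alpha_i * beta_j - alpha_j * beta_i). Collecting: alpha ∧ beta = (-4) dx ∧ dy + (4) dx ∧ dz + (-4) dy ∧ dz.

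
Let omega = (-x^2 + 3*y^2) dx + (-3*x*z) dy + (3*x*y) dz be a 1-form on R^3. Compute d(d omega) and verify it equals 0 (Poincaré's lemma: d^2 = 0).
d(d omega) = 0

Step 1: d omega = sum_{i<j} (∂f_j/∂x_i - ∂f_i/∂x_j) dx_i ∧ dx_j:
  coeff of dx ∧ dy: -6*y - 3*z
  coeff of dx ∧ dz: 3*y
  coeff of dy ∧ dz: 6*x
Step 2: Apply d again to each 2-form coefficient. The only possible 3-form in R^3 is dx ∧ dy ∧ dz, with coefficient
  ∂(coeff of dy∧dz)/∂x - ∂(coeff of dx∧dz)/∂y + ∂(coeff of dx∧dy)/∂z
  = ∂/∂x (6*x) - ∂/∂y (3*y) + ∂/∂z (-6*y - 3*z).
Each of these terms simplifies to sums of mixed partials that cancel in pairs. The result is 0 (by equality of mixed partials for smooth functions — Schwarz / Clairaut).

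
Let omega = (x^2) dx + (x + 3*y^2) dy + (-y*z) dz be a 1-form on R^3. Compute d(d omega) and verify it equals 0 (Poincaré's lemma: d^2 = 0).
d(d omega) = 0

Step 1: d omega = sum_{i<j} (∂f_j/∂x_i - ∂f_i/∂x_j) dx_i ∧ dx_j:
  coeff of dx ∧ dy: 1
  coeff of dx ∧ dz: 0
  coeff of dy ∧ dz: -z
Step 2: Apply d again to each 2-form coefficient. The only possible 3-form in R^3 is dx ∧ dy ∧ dz, with coefficient
  ∂(coeff of dy∧dz)/∂x - ∂(coeff of dx∧dz)/∂y + ∂(coeff of dx∧dy)/∂z
  = ∂/∂x (-z) - ∂/∂y (0) + ∂/∂z (1).
Each of these terms simplifies to sums of mixed partials that cancel in pairs. The result is 0 (by equality of mixed partials for smooth functions — Schwarz / Clairaut).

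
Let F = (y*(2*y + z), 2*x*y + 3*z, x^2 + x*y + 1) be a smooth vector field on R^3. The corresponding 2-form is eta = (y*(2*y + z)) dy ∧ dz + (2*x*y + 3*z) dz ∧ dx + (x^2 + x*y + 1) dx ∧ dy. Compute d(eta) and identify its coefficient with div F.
d(eta) = (2*x) dx ∧ dy ∧ dz; div F = 2*x

For a 2-form in R^3 of the form above, applying d gives a 3-form with coefficient ∂P/∂x + ∂Q/∂y + ∂R/∂z:
  ∂P/∂x = 0
  ∂Q/∂y = 2*x
  ∂R/∂z = 0
Sum = 2*x, which is exactly div F.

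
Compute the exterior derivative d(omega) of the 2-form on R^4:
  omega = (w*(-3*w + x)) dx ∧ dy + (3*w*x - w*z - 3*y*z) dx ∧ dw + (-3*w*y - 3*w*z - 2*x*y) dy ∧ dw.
d(omega) = (-6*w + x - 2*y + 3*z) dx ∧ dy ∧ dw + (w + 3*y) dx ∧ dz ∧ dw + (3*w) dy ∧ dz ∧ dw

For a 2-form omega = sum_{i<j} g_{ij} dx_i ∧ dx_j, the exterior derivative is
  d(omega) = sum_{i<j} d(g_{ij}) ∧ dx_i ∧ dx_j = sum_{i<j, k} (∂g_{ij}/∂x_k) dx_k ∧ dx_i ∧ dx_j.
Expand each term, using dx_k ∧ dx_i ∧ dx_j = sgn(permutation) dx_{(a)} ∧ dx_{(b)} ∧ dx_{(c)} with (a < b < c) sorted:
  d(w*(-3*w + x)) includes (∂/∂w)(w*(-3*w + x)) dw = (-6*w + x) dw, which multiplied by dx ∧ dy gives (-6*w + x) dx ∧ dy ∧ dw
  d(3*w*x - w*z - 3*y*z) includes (∂/∂y)(3*w*x - w*z - 3*y*z) dy = (-3*z) dy, which multiplied by dx ∧ dw gives (3*z) dx ∧ dy ∧ dw
  d(3*w*x - w*z - 3*y*z) includes (∂/∂z)(3*w*x - w*z - 3*y*z) dz = (-w - 3*y) dz, which multiplied by dx ∧ dw gives (w + 3*y) dx ∧ dz ∧ dw
  d(-3*w*y - 3*w*z - 2*x*y) includes (∂/∂x)(-3*w*y - 3*w*z - 2*x*y) dx = (-2*y) dx, which multiplied by dy ∧ dw gives (-2*y) dx ∧ dy ∧ dw
  d(-3*w*y - 3*w*z - 2*x*y) includes (∂/∂z)(-3*w*y - 3*w*z - 2*x*y) dz = (-3*w) dz, which multiplied by dy ∧ dw gives (3*w) dy ∧ dz ∧ dw
Collecting like 3-forms: d(omega) = (-6*w + x - 2*y + 3*z) dx ∧ dy ∧ dw + (w + 3*y) dx ∧ dz ∧ dw + (3*w) dy ∧ dz ∧ dw.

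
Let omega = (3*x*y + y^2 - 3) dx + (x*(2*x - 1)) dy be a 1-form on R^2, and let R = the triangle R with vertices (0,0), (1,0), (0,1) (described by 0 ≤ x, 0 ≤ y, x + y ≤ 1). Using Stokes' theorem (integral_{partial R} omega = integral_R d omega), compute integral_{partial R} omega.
integral_(partial R) omega = -2/3

Stokes: integral_partial_R omega = integral_R d omega with d omega = (∂Q/∂x - ∂P/∂y) dx ∧ dy.
  ∂Q/∂x = 4*x - 1
  ∂P/∂y = 3*x + 2*y
  integrand = ∂Q/∂x - ∂P/∂y = x - 2*y - 1.
Integrating over R: integral_0^1 integral_0^{1-x} (x - 2*y - 1) dy dx = -2/3.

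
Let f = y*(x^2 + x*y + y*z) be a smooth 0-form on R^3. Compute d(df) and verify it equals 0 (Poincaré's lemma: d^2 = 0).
d(df) = 0

Step 1: df = sum_i (∂f/∂x_i) dx_i = (y*(2*x + y)) dx + (x^2 + 2*x*y + 2*y*z) dy + (y^2) dz.
Step 2: Apply d again. Using the 1-form formula, the coefficient of dx ∧ dy in d(df) is ∂^2 f/∂x ∂y - ∂^2 f/∂y ∂x = (2*x + 2*y) - (2*x + 2*y) = 0 (equality of mixed partials for smooth f).
Similarly for dx ∧ dz and dy ∧ dz — all coefficients vanish. So d(df) = 0.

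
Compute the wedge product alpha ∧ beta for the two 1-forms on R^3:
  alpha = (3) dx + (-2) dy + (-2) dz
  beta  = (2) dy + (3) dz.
alpha ∧ beta = (6) dx ∧ dy + (9) dx ∧ dz + (-2) dy ∧ dz

Distribute the wedge, using dx_i ∧ dx_j = -dx_j ∧ dx_i and dx_i ∧ dx_i = 0. For each pair (i, j) with i < j, the coefficient of dx_i ∧ dx_j in alpha ∧ beta is (alpha_i * beta_j - alpha_j * beta_i). Collecting: alpha ∧ beta = (6) dx ∧ dy + (9) dx ∧ dz + (-2) dy ∧ dz.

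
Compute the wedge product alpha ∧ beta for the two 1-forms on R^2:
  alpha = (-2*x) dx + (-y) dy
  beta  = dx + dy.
alpha ∧ beta = (-2*x + y) dx ∧ dy

Distribute the wedge, using dx_i ∧ dx_j = -dx_j ∧ dx_i and dx_i ∧ dx_i = 0. For each pair (i, j) with i < j, the coefficient of dx_i ∧ dx_j in alpha ∧ beta is (alpha_i * beta_j - alpha_j * beta_i). Collecting: alpha ∧ beta = (-2*x + y) dx ∧ dy.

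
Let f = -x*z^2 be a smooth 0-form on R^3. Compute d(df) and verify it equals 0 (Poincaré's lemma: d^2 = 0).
d(df) = 0

Step 1: df = sum_i (∂f/∂x_i) dx_i = (-z^2) dx + (0) dy + (-2*x*z) dz.
Step 2: Apply d again. Using the 1-form formula, the coefficient of dx ∧ dy in d(df) is ∂^2 f/∂x ∂y - ∂^2 f/∂y ∂x = (0) - (0) = 0 (equality of mixed partials for smooth f).
Similarly for dx ∧ dz and dy ∧ dz — all coefficients vanish. So d(df) = 0.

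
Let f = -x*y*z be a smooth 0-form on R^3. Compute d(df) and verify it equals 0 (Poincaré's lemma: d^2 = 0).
d(df) = 0

Step 1: df = sum_i (∂f/∂x_i) dx_i = (-y*z) dx + (-x*z) dy + (-x*y) dz.
Step 2: Apply d again. Using the 1-form formula, the coefficient of dx ∧ dy in d(df) is ∂^2 f/∂x ∂y - ∂^2 f/∂y ∂x = (-z) - (-z) = 0 (equality of mixed partials for smooth f).
Similarly for dx ∧ dz and dy ∧ dz — all coefficients vanish. So d(df) = 0.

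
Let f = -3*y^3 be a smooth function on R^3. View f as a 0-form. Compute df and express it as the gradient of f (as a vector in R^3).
df = (0) dx + (-9*y^2) dy + (0) dz; grad f = (0, -9*y^2, 0)

For a 0-form f, d f = (∂f/∂x) dx + (∂f/∂y) dy + (∂f/∂z) dz. The components of the vector representation are exactly the entries of grad f in Cartesian coordinates:
  ∂f/∂x = 0
  ∂f/∂y = -9*y^2
  ∂f/∂z = 0.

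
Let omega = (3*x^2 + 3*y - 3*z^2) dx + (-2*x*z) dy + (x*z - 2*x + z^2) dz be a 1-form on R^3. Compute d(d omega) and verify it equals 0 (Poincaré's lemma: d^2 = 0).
d(d omega) = 0

Step 1: d omega = sum_{i<j} (∂f_j/∂x_i - ∂f_i/∂x_j) dx_i ∧ dx_j:
  coeff of dx ∧ dy: -2*z - 3
  coeff of dx ∧ dz: 7*z - 2
  coeff of dy ∧ dz: 2*x
Step 2: Apply d again to each 2-form coefficient. The only possible 3-form in R^3 is dx ∧ dy ∧ dz, with coefficient
  ∂(coeff of dy∧dz)/∂x - ∂(coeff of dx∧dz)/∂y + ∂(coeff of dx∧dy)/∂z
  = ∂/∂x (2*x) - ∂/∂y (7*z - 2) + ∂/∂z (-2*z - 3).
Each of these terms simplifies to sums of mixed partials that cancel in pairs. The result is 0 (by equality of mixed partials for smooth functions — Schwarz / Clairaut).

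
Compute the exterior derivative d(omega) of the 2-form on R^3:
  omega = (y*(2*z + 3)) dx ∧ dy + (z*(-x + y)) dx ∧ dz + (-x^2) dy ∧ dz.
d(omega) = (-2*x + 2*y - z) dx ∧ dy ∧ dz

For a 2-form omega = sum_{i<j} g_{ij} dx_i ∧ dx_j, the exterior derivative is
  d(omega) = sum_{i<j} d(g_{ij}) ∧ dx_i ∧ dx_j = sum_{i<j, k} (∂g_{ij}/∂x_k) dx_k ∧ dx_i ∧ dx_j.
Expand each term, using dx_k ∧ dx_i ∧ dx_j = sgn(permutation) dx_{(a)} ∧ dx_{(b)} ∧ dx_{(c)} with (a < b < c) sorted:
  d(y*(2*z + 3)) includes (∂/∂z)(y*(2*z + 3)) dz = (2*y) dz, which multiplied by dx ∧ dy gives (2*y) dx ∧ dy ∧ dz
  d(z*(-x + y)) includes (∂/∂y)(z*(-x + y)) dy = (z) dy, which multiplied by dx ∧ dz gives (-z) dx ∧ dy ∧ dz
  d(-x^2) includes (∂/∂x)(-x^2) dx = (-2*x) dx, which multiplied by dy ∧ dz gives (-2*x) dx ∧ dy ∧ dz
Collecting like 3-forms: d(omega) = (-2*x + 2*y - z) dx ∧ dy ∧ dz.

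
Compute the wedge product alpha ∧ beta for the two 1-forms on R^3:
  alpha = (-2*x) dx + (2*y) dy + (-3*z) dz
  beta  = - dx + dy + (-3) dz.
alpha ∧ beta = (-2*x + 2*y) dx ∧ dy + (6*x - 3*z) dx ∧ dz + (-6*y + 3*z) dy ∧ dz

Distribute the wedge, using dx_i ∧ dx_j = -dx_j ∧ dx_i and dx_i ∧ dx_i = 0. For each pair (i, j) with i < j, the coefficient of dx_i ∧ dx_j in alpha ∧ beta is (alpha_i * beta_j - alpha_j * beta_i). Collecting: alpha ∧ beta = (-2*x + 2*y) dx ∧ dy + (6*x - 3*z) dx ∧ dz + (-6*y + 3*z) dy ∧ dz.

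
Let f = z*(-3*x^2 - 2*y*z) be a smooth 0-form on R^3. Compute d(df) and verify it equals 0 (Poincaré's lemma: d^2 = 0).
d(df) = 0

Step 1: df = sum_i (∂f/∂x_i) dx_i = (-6*x*z) dx + (-2*z^2) dy + (-3*x^2 - 4*y*z) dz.
Step 2: Apply d again. Using the 1-form formula, the coefficient of dx ∧ dy in d(df) is ∂^2 f/∂x ∂y - ∂^2 f/∂y ∂x = (0) - (0) = 0 (equality of mixed partials for smooth f).
Similarly for dx ∧ dz and dy ∧ dz — all coefficients vanish. So d(df) = 0.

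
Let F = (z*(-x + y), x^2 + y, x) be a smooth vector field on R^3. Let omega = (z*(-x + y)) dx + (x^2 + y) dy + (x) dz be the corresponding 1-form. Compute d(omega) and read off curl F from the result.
d(omega) = (0) dy ∧ dz + (-x + y - 1) dz ∧ dx + (2*x - z) dx ∧ dy; curl F = (0, -x + y - 1, 2*x - z)

d omega = sum_{i<j} (∂f_j/∂x_i - ∂f_i/∂x_j) dx_i ∧ dx_j. Under the identification (dy ∧ dz, dz ∧ dx, dx ∧ dy) ↔ (e_x, e_y, e_z), the coefficients are exactly the components of curl F. Compute:
  ∂R/∂y - ∂Q/∂z = (0) - (0) = 0
  ∂P/∂z - ∂R/∂x = (-x + y) - (1) = -x + y - 1
  ∂Q/∂x - ∂P/∂y = (2*x) - (z) = 2*x - z.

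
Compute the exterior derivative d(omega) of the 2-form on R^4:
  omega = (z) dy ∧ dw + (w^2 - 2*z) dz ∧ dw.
d(omega) = (-1) dy ∧ dz ∧ dw

For a 2-form omega = sum_{i<j} g_{ij} dx_i ∧ dx_j, the exterior derivative is
  d(omega) = sum_{i<j} d(g_{ij}) ∧ dx_i ∧ dx_j = sum_{i<j, k} (∂g_{ij}/∂x_k) dx_k ∧ dx_i ∧ dx_j.
Expand each term, using dx_k ∧ dx_i ∧ dx_j = sgn(permutation) dx_{(a)} ∧ dx_{(b)} ∧ dx_{(c)} with (a < b < c) sorted:
  d(z) includes (∂/∂z)(z) dz = (1) dz, which multiplied by dy ∧ dw gives (-1) dy ∧ dz ∧ dw
Collecting like 3-forms: d(omega) = (-1) dy ∧ dz ∧ dw.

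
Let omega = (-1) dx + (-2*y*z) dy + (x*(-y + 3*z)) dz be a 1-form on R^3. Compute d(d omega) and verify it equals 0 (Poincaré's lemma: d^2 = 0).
d(d omega) = 0

Step 1: d omega = sum_{i<j} (∂f_j/∂x_i - ∂f_i/∂x_j) dx_i ∧ dx_j:
  coeff of dx ∧ dy: 0
  coeff of dx ∧ dz: -y + 3*z
  coeff of dy ∧ dz: -x + 2*y
Step 2: Apply d again to each 2-form coefficient. The only possible 3-form in R^3 is dx ∧ dy ∧ dz, with coefficient
  ∂(coeff of dy∧dz)/∂x - ∂(coeff of dx∧dz)/∂y + ∂(coeff of dx∧dy)/∂z
  = ∂/∂x (-x + 2*y) - ∂/∂y (-y + 3*z) + ∂/∂z (0).
Each of these terms simplifies to sums of mixed partials that cancel in pairs. The result is 0 (by equality of mixed partials for smooth functions — Schwarz / Clairaut).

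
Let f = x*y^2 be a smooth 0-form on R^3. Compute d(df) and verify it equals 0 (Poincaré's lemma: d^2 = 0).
d(df) = 0

Step 1: df = sum_i (∂f/∂x_i) dx_i = (y^2) dx + (2*x*y) dy + (0) dz.
Step 2: Apply d again. Using the 1-form formula, the coefficient of dx ∧ dy in d(df) is ∂^2 f/∂x ∂y - ∂^2 f/∂y ∂x = (2*y) - (2*y) = 0 (equality of mixed partials for smooth f).
Similarly for dx ∧ dz and dy ∧ dz — all coefficients vanish. So d(df) = 0.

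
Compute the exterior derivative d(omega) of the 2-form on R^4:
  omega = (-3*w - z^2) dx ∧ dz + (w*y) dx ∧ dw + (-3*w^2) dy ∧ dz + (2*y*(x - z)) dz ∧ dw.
d(omega) = (2*y - 3) dx ∧ dz ∧ dw + (-w) dx ∧ dy ∧ dw + (-6*w + 2*x - 2*z) dy ∧ dz ∧ dw

For a 2-form omega = sum_{i<j} g_{ij} dx_i ∧ dx_j, the exterior derivative is
  d(omega) = sum_{i<j} d(g_{ij}) ∧ dx_i ∧ dx_j = sum_{i<j, k} (∂g_{ij}/∂x_k) dx_k ∧ dx_i ∧ dx_j.
Expand each term, using dx_k ∧ dx_i ∧ dx_j = sgn(permutation) dx_{(a)} ∧ dx_{(b)} ∧ dx_{(c)} with (a < b < c) sorted:
  d(-3*w - z^2) includes (∂/∂w)(-3*w - z^2) dw = (-3) dw, which multiplied by dx ∧ dz gives (-3) dx ∧ dz ∧ dw
  d(w*y) includes (∂/∂y)(w*y) dy = (w) dy, which multiplied by dx ∧ dw gives (-w) dx ∧ dy ∧ dw
  d(-3*w^2) includes (∂/∂w)(-3*w^2) dw = (-6*w) dw, which multiplied by dy ∧ dz gives (-6*w) dy ∧ dz ∧ dw
  d(2*y*(x - z)) includes (∂/∂x)(2*y*(x - z)) dx = (2*y) dx, which multiplied by dz ∧ dw gives (2*y) dx ∧ dz ∧ dw
  d(2*y*(x - z)) includes (∂/∂y)(2*y*(x - z)) dy = (2*x - 2*z) dy, which multiplied by dz ∧ dw gives (2*x - 2*z) dy ∧ dz ∧ dw
Collecting like 3-forms: d(omega) = (2*y - 3) dx ∧ dz ∧ dw + (-w) dx ∧ dy ∧ dw + (-6*w + 2*x - 2*z) dy ∧ dz ∧ dw.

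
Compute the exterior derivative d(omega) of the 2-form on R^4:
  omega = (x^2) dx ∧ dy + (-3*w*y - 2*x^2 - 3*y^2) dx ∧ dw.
d(omega) = (3*w + 6*y) dx ∧ dy ∧ dw

For a 2-form omega = sum_{i<j} g_{ij} dx_i ∧ dx_j, the exterior derivative is
  d(omega) = sum_{i<j} d(g_{ij}) ∧ dx_i ∧ dx_j = sum_{i<j, k} (∂g_{ij}/∂x_k) dx_k ∧ dx_i ∧ dx_j.
Expand each term, using dx_k ∧ dx_i ∧ dx_j = sgn(permutation) dx_{(a)} ∧ dx_{(b)} ∧ dx_{(c)} with (a < b < c) sorted:
  d(-3*w*y - 2*x^2 - 3*y^2) includes (∂/∂y)(-3*w*y - 2*x^2 - 3*y^2) dy = (-3*w - 6*y) dy, which multiplied by dx ∧ dw gives (3*w + 6*y) dx ∧ dy ∧ dw
Collecting like 3-forms: d(omega) = (3*w + 6*y) dx ∧ dy ∧ dw.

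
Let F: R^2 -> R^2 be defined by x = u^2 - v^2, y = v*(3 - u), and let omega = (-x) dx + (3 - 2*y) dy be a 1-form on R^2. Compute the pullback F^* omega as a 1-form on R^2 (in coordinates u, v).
F^* omega = (-2*u^3 + 6*v^2 - 3*v) du + (12*u*v - 3*u - 2*v^3 - 18*v + 9) dv

Using F^*(f dg) = (f ∘ F) d(g ∘ F), substitute each coordinate x_i by F_i(u, v) in f_i, and replace dx_i by d F_i = (∂F_i/∂u) du + (∂F_i/∂v) dv.
  For the x component: f_1(F) = -u^2 + v^2; d F_1 = (2*u) du + (-2*v) dv
  For the y component: f_2(F) = 2*u*v - 6*v + 3; d F_2 = (-v) du + (3 - u) dv
Combining and collecting du, dv coefficients:
  coeff of du: -2*u^3 + 6*v^2 - 3*v
  coeff of dv: 12*u*v - 3*u - 2*v^3 - 18*v + 9
F^* omega = (-2*u^3 + 6*v^2 - 3*v) du + (12*u*v - 3*u - 2*v^3 - 18*v + 9) dv.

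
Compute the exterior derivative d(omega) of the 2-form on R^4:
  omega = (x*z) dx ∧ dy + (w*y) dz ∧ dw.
d(omega) = (x) dx ∧ dy ∧ dz + (w) dy ∧ dz ∧ dw

For a 2-form omega = sum_{i<j} g_{ij} dx_i ∧ dx_j, the exterior derivative is
  d(omega) = sum_{i<j} d(g_{ij}) ∧ dx_i ∧ dx_j = sum_{i<j, k} (∂g_{ij}/∂x_k) dx_k ∧ dx_i ∧ dx_j.
Expand each term, using dx_k ∧ dx_i ∧ dx_j = sgn(permutation) dx_{(a)} ∧ dx_{(b)} ∧ dx_{(c)} with (a < b < c) sorted:
  d(x*z) includes (∂/∂z)(x*z) dz = (x) dz, which multiplied by dx ∧ dy gives (x) dx ∧ dy ∧ dz
  d(w*y) includes (∂/∂y)(w*y) dy = (w) dy, which multiplied by dz ∧ dw gives (w) dy ∧ dz ∧ dw
Collecting like 3-forms: d(omega) = (x) dx ∧ dy ∧ dz + (w) dy ∧ dz ∧ dw.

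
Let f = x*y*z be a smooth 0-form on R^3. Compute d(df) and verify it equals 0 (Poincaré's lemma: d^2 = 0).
d(df) = 0

Step 1: df = sum_i (∂f/∂x_i) dx_i = (y*z) dx + (x*z) dy + (x*y) dz.
Step 2: Apply d again. Using the 1-form formula, the coefficient of dx ∧ dy in d(df) is ∂^2 f/∂x ∂y - ∂^2 f/∂y ∂x = (z) - (z) = 0 (equality of mixed partials for smooth f).
Similarly for dx ∧ dz and dy ∧ dz — all coefficients vanish. So d(df) = 0.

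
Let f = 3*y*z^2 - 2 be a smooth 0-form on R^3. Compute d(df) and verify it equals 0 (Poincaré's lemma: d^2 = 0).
d(df) = 0

Step 1: df = sum_i (∂f/∂x_i) dx_i = (0) dx + (3*z^2) dy + (6*y*z) dz.
Step 2: Apply d again. Using the 1-form formula, the coefficient of dx ∧ dy in d(df) is ∂^2 f/∂x ∂y - ∂^2 f/∂y ∂x = (0) - (0) = 0 (equality of mixed partials for smooth f).
Similarly for dx ∧ dz and dy ∧ dz — all coefficients vanish. So d(df) = 0.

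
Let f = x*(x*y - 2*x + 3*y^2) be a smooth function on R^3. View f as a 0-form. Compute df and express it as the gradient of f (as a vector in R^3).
df = (2*x*y - 4*x + 3*y^2) dx + (x*(x + 6*y)) dy + (0) dz; grad f = (2*x*y - 4*x + 3*y^2, x*(x + 6*y), 0)

For a 0-form f, d f = (∂f/∂x) dx + (∂f/∂y) dy + (∂f/∂z) dz. The components of the vector representation are exactly the entries of grad f in Cartesian coordinates:
  ∂f/∂x = 2*x*y - 4*x + 3*y^2
  ∂f/∂y = x*(x + 6*y)
  ∂f/∂z = 0.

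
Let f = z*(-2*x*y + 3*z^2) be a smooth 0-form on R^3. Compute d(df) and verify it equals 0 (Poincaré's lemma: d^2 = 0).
d(df) = 0

Step 1: df = sum_i (∂f/∂x_i) dx_i = (-2*y*z) dx + (-2*x*z) dy + (-2*x*y + 9*z^2) dz.
Step 2: Apply d again. Using the 1-form formula, the coefficient of dx ∧ dy in d(df) is ∂^2 f/∂x ∂y - ∂^2 f/∂y ∂x = (-2*z) - (-2*z) = 0 (equality of mixed partials for smooth f).
Similarly for dx ∧ dz and dy ∧ dz — all coefficients vanish. So d(df) = 0.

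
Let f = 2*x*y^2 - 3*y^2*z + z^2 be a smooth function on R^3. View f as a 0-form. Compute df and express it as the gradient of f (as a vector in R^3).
df = (2*y^2) dx + (2*y*(2*x - 3*z)) dy + (-3*y^2 + 2*z) dz; grad f = (2*y^2, 2*y*(2*x - 3*z), -3*y^2 + 2*z)

For a 0-form f, d f = (∂f/∂x) dx + (∂f/∂y) dy + (∂f/∂z) dz. The components of the vector representation are exactly the entries of grad f in Cartesian coordinates:
  ∂f/∂x = 2*y^2
  ∂f/∂y = 2*y*(2*x - 3*z)
  ∂f/∂z = -3*y^2 + 2*z.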